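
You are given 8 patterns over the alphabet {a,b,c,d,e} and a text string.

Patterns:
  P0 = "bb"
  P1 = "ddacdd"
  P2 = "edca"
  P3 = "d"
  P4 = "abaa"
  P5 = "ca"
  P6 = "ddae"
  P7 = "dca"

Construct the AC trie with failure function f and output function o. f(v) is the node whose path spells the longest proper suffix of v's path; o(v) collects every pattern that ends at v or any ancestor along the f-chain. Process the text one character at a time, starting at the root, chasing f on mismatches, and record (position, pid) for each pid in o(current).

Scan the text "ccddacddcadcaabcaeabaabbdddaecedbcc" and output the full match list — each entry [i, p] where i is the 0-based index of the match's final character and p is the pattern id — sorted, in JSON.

Build:
Trie (insert patterns):
  n0 'ε': a→13 b→1 c→17 d→3 e→9
  n1 'b': b→2
  n2 'bb': ·  [P0 ends]
  n3 'd': c→20 d→4  [P3 ends]
  n4 'dd': a→5
  n5 'dda': c→6 e→19
  n6 'ddac': d→7
  n7 'ddacd': d→8
  n8 'ddacdd': ·  [P1 ends]
  n9 'e': d→10
  n10 'ed': c→11
  n11 'edc': a→12
  n12 'edca': ·  [P2 ends]
  n13 'a': b→14
  n14 'ab': a→15
  n15 'aba': a→16
  n16 'abaa': ·  [P4 ends]
  n17 'c': a→18
  n18 'ca': ·  [P5 ends]
  n19 'ddae': ·  [P6 ends]
  n20 'dc': a→21
  n21 'dca': ·  [P7 ends]

Failure links (BFS by depth):
  fail(1) 'b': from fail(0)=0 chase 'b': 0 ⇒ 0;  out=∅∪out(0)=∅
  fail(3) 'd': from fail(0)=0 chase 'd': 0 ⇒ 0;  out={3}∪out(0)={3}
  fail(9) 'e': from fail(0)=0 chase 'e': 0 ⇒ 0;  out=∅∪out(0)=∅
  fail(13) 'a': from fail(0)=0 chase 'a': 0 ⇒ 0;  out=∅∪out(0)=∅
  fail(17) 'c': from fail(0)=0 chase 'c': 0 ⇒ 0;  out=∅∪out(0)=∅
  fail(2) 'bb': from fail(1)=0 chase 'b': 0 ⇒ 1;  out={0}∪out(1)={0}
  fail(4) 'dd': from fail(3)=0 chase 'd': 0 ⇒ 3;  out=∅∪out(3)={3}
  fail(10) 'ed': from fail(9)=0 chase 'd': 0 ⇒ 3;  out=∅∪out(3)={3}
  fail(14) 'ab': from fail(13)=0 chase 'b': 0 ⇒ 1;  out=∅∪out(1)=∅
  fail(18) 'ca': from fail(17)=0 chase 'a': 0 ⇒ 13;  out={5}∪out(13)={5}
  fail(20) 'dc': from fail(3)=0 chase 'c': 0 ⇒ 17;  out=∅∪out(17)=∅
  fail(5) 'dda': from fail(4)=3 chase 'a': 3→0 ⇒ 13;  out=∅∪out(13)=∅
  fail(11) 'edc': from fail(10)=3 chase 'c': 3 ⇒ 20;  out=∅∪out(20)=∅
  fail(15) 'aba': from fail(14)=1 chase 'a': 1→0 ⇒ 13;  out=∅∪out(13)=∅
  fail(21) 'dca': from fail(20)=17 chase 'a': 17 ⇒ 18;  out={7}∪out(18)={5,7}
  fail(6) 'ddac': from fail(5)=13 chase 'c': 13→0 ⇒ 17;  out=∅∪out(17)=∅
  fail(12) 'edca': from fail(11)=20 chase 'a': 20 ⇒ 21;  out={2}∪out(21)={2,5,7}
  fail(16) 'abaa': from fail(15)=13 chase 'a': 13→0 ⇒ 13;  out={4}∪out(13)={4}
  fail(19) 'ddae': from fail(5)=13 chase 'e': 13→0 ⇒ 9;  out={6}∪out(9)={6}
  fail(7) 'ddacd': from fail(6)=17 chase 'd': 17→0 ⇒ 3;  out=∅∪out(3)={3}
  fail(8) 'ddacdd': from fail(7)=3 chase 'd': 3 ⇒ 4;  out={1}∪out(4)={1,3}

Scan:
pos 0 'c': at 17
pos 1 'c': at 17 (via fail)
pos 2 'd': at 3 (via fail)  → match P3@[2:2]
pos 3 'd': at 4  → match P3@[3:3]
pos 4 'a': at 5
pos 5 'c': at 6
pos 6 'd': at 7  → match P3@[6:6]
pos 7 'd': at 8  → match P1@[2:7],P3@[7:7]
pos 8 'c': at 20 (via fail)
pos 9 'a': at 21  → match P5@[8:9],P7@[7:9]
pos 10 'd': at 3 (via fail)  → match P3@[10:10]
pos 11 'c': at 20
pos 12 'a': at 21  → match P5@[11:12],P7@[10:12]
pos 13 'a': at 13 (via fail)
pos 14 'b': at 14
pos 15 'c': at 17 (via fail)
pos 16 'a': at 18  → match P5@[15:16]
pos 17 'e': at 9 (via fail)
pos 18 'a': at 13 (via fail)
pos 19 'b': at 14
pos 20 'a': at 15
pos 21 'a': at 16  → match P4@[18:21]
pos 22 'b': at 14 (via fail)
pos 23 'b': at 2 (via fail)  → match P0@[22:23]
pos 24 'd': at 3 (via fail)  → match P3@[24:24]
pos 25 'd': at 4  → match P3@[25:25]
pos 26 'd': at 4 (via fail)  → match P3@[26:26]
pos 27 'a': at 5
pos 28 'e': at 19  → match P6@[25:28]
pos 29 'c': at 17 (via fail)
pos 30 'e': at 9 (via fail)
pos 31 'd': at 10  → match P3@[31:31]
pos 32 'b': at 1 (via fail)
pos 33 'c': at 17 (via fail)
pos 34 'c': at 17 (via fail)

Result: [[2,3],[3,3],[6,3],[7,1],[7,3],[9,5],[9,7],[10,3],[12,5],[12,7],[16,5],[21,4],[23,0],[24,3],[25,3],[26,3],[28,6],[31,3]]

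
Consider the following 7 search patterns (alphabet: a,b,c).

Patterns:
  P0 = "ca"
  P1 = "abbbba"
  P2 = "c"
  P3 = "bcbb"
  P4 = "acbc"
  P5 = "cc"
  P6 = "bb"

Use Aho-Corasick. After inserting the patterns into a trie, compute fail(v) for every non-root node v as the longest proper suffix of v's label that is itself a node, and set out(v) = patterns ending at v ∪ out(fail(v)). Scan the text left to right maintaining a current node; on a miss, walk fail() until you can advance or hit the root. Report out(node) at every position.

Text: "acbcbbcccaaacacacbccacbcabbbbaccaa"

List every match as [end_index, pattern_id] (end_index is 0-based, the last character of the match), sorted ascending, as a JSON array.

Build:
Trie nodes:
  n0 'ε': a→3 b→9 c→1
  n1 'c': a→2 c→16  [P2 ends]
  n2 'ca': ·  [P0 ends]
  n3 'a': b→4 c→13
  n4 'ab': b→5
  n5 'abb': b→6
  n6 'abbb': b→7
  n7 'abbbb': a→8
  n8 'abbbba': ·  [P1 ends]
  n9 'b': b→17 c→10
  n10 'bc': b→11
  n11 'bcb': b→12
  n12 'bcbb': ·  [P3 ends]
  n13 'ac': b→14
  n14 'acb': c→15
  n15 'acbc': ·  [P4 ends]
  n16 'cc': ·  [P5 ends]
  n17 'bb': ·  [P6 ends]

Failure links (BFS by depth):
  n1('c'): parent n0 fail=0; on 'c' 0 → fail=0;  out {2}∪∅={2}
  n3('a'): parent n0 fail=0; on 'a' 0 → fail=0;  out ∅∪∅=∅
  n9('b'): parent n0 fail=0; on 'b' 0 → fail=0;  out ∅∪∅=∅
  n2('ca'): parent n1 fail=0; on 'a' 0 → fail=3;  out {0}∪∅={0}
  n4('ab'): parent n3 fail=0; on 'b' 0 → fail=9;  out ∅∪∅=∅
  n10('bc'): parent n9 fail=0; on 'c' 0 → fail=1;  out ∅∪{2}={2}
  n13('ac'): parent n3 fail=0; on 'c' 0 → fail=1;  out ∅∪{2}={2}
  n16('cc'): parent n1 fail=0; on 'c' 0 → fail=1;  out {5}∪{2}={2,5}
  n17('bb'): parent n9 fail=0; on 'b' 0 → fail=9;  out {6}∪∅={6}
  n5('abb'): parent n4 fail=9; on 'b' 9 → fail=17;  out ∅∪{6}={6}
  n11('bcb'): parent n10 fail=1; on 'b' 1→0 → fail=9;  out ∅∪∅=∅
  n14('acb'): parent n13 fail=1; on 'b' 1→0 → fail=9;  out ∅∪∅=∅
  n6('abbb'): parent n5 fail=17; on 'b' 17→9 → fail=17;  out ∅∪{6}={6}
  n12('bcbb'): parent n11 fail=9; on 'b' 9 → fail=17;  out {3}∪{6}={3,6}
  n15('acbc'): parent n14 fail=9; on 'c' 9 → fail=10;  out {4}∪{2}={2,4}
  n7('abbbb'): parent n6 fail=17; on 'b' 17→9 → fail=17;  out ∅∪{6}={6}
  n8('abbbba'): parent n7 fail=17; on 'a' 17→9→0 → fail=3;  out {1}∪∅={1}

Text stream:
[0] read 'a'  n0⇒n3
[1] read 'c'  n3⇒n13  ** P2@[1:1]
[2] read 'b'  n13⇒n14
[3] read 'c'  n14⇒n15  ** P2@[3:3],P4@[0:3]
[4] read 'b'  n15⇒n11 (via fail)
[5] read 'b'  n11⇒n12  ** P3@[2:5],P6@[4:5]
[6] read 'c'  n12⇒n10 (via fail)  ** P2@[6:6]
[7] read 'c'  n10⇒n16 (via fail)  ** P2@[7:7],P5@[6:7]
[8] read 'c'  n16⇒n16 (via fail)  ** P2@[8:8],P5@[7:8]
[9] read 'a'  n16⇒n2 (via fail)  ** P0@[8:9]
[10] read 'a'  n2⇒n3 (via fail)
[11] read 'a'  n3⇒n3 (via fail)
[12] read 'c'  n3⇒n13  ** P2@[12:12]
[13] read 'a'  n13⇒n2 (via fail)  ** P0@[12:13]
[14] read 'c'  n2⇒n13 (via fail)  ** P2@[14:14]
[15] read 'a'  n13⇒n2 (via fail)  ** P0@[14:15]
[16] read 'c'  n2⇒n13 (via fail)  ** P2@[16:16]
[17] read 'b'  n13⇒n14
[18] read 'c'  n14⇒n15  ** P2@[18:18],P4@[15:18]
[19] read 'c'  n15⇒n16 (via fail)  ** P2@[19:19],P5@[18:19]
[20] read 'a'  n16⇒n2 (via fail)  ** P0@[19:20]
[21] read 'c'  n2⇒n13 (via fail)  ** P2@[21:21]
[22] read 'b'  n13⇒n14
[23] read 'c'  n14⇒n15  ** P2@[23:23],P4@[20:23]
[24] read 'a'  n15⇒n2 (via fail)  ** P0@[23:24]
[25] read 'b'  n2⇒n4 (via fail)
[26] read 'b'  n4⇒n5  ** P6@[25:26]
[27] read 'b'  n5⇒n6  ** P6@[26:27]
[28] read 'b'  n6⇒n7  ** P6@[27:28]
[29] read 'a'  n7⇒n8  ** P1@[24:29]
[30] read 'c'  n8⇒n13 (via fail)  ** P2@[30:30]
[31] read 'c'  n13⇒n16 (via fail)  ** P2@[31:31],P5@[30:31]
[32] read 'a'  n16⇒n2 (via fail)  ** P0@[31:32]
[33] read 'a'  n2⇒n3 (via fail)

Matches: [[1,2],[3,2],[3,4],[5,3],[5,6],[6,2],[7,2],[7,5],[8,2],[8,5],[9,0],[12,2],[13,0],[14,2],[15,0],[16,2],[18,2],[18,4],[19,2],[19,5],[20,0],[21,2],[23,2],[23,4],[24,0],[26,6],[27,6],[28,6],[29,1],[30,2],[31,2],[31,5],[32,0]]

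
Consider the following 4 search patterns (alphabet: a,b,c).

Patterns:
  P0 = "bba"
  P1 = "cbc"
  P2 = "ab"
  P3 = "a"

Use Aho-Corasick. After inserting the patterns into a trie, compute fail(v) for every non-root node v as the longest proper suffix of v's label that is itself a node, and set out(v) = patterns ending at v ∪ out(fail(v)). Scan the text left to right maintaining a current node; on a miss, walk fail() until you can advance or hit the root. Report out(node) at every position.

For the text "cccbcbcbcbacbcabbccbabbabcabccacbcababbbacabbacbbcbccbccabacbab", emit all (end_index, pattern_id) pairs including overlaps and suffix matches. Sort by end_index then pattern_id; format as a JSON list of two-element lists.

Build:
Trie (insert patterns):
  0='ε' goto a→7 b→1 c→4
  1='b' goto b→2
  2='bb' goto a→3
  3='bba' goto ·  ←P0
  4='c' goto b→5
  5='cb' goto c→6
  6='cbc' goto ·  ←P1
  7='a' goto b→8  ←P3
  8='ab' goto ·  ←P2

BFS fail/out derivation:
  fail(1) 'b': from fail(0)=0 chase 'b': 0 ⇒ 0;  out=∅∪out(0)=∅
  fail(4) 'c': from fail(0)=0 chase 'c': 0 ⇒ 0;  out=∅∪out(0)=∅
  fail(7) 'a': from fail(0)=0 chase 'a': 0 ⇒ 0;  out={3}∪out(0)={3}
  fail(2) 'bb': from fail(1)=0 chase 'b': 0 ⇒ 1;  out=∅∪out(1)=∅
  fail(5) 'cb': from fail(4)=0 chase 'b': 0 ⇒ 1;  out=∅∪out(1)=∅
  fail(8) 'ab': from fail(7)=0 chase 'b': 0 ⇒ 1;  out={2}∪out(1)={2}
  fail(3) 'bba': from fail(2)=1 chase 'a': 1→0 ⇒ 7;  out={0}∪out(7)={0,3}
  fail(6) 'cbc': from fail(5)=1 chase 'c': 1→0 ⇒ 4;  out={1}∪out(4)={1}

Run:
i=0 'c': node 0→4
i=1 'c': node 4→4 (fail-walked)
i=2 'c': node 4→4 (fail-walked)
i=3 'b': node 4→5
i=4 'c': node 5→6  → match P1@[2:4]
i=5 'b': node 6→5 (fail-walked)
i=6 'c': node 5→6  → match P1@[4:6]
i=7 'b': node 6→5 (fail-walked)
i=8 'c': node 5→6  → match P1@[6:8]
i=9 'b': node 6→5 (fail-walked)
i=10 'a': node 5→7 (fail-walked)  → match P3@[10:10]
i=11 'c': node 7→4 (fail-walked)
i=12 'b': node 4→5
i=13 'c': node 5→6  → match P1@[11:13]
i=14 'a': node 6→7 (fail-walked)  → match P3@[14:14]
i=15 'b': node 7→8  → match P2@[14:15]
i=16 'b': node 8→2 (fail-walked)
i=17 'c': node 2→4 (fail-walked)
i=18 'c': node 4→4 (fail-walked)
i=19 'b': node 4→5
i=20 'a': node 5→7 (fail-walked)  → match P3@[20:20]
i=21 'b': node 7→8  → match P2@[20:21]
i=22 'b': node 8→2 (fail-walked)
i=23 'a': node 2→3  → match P0@[21:23],P3@[23:23]
i=24 'b': node 3→8 (fail-walked)  → match P2@[23:24]
i=25 'c': node 8→4 (fail-walked)
i=26 'a': node 4→7 (fail-walked)  → match P3@[26:26]
i=27 'b': node 7→8  → match P2@[26:27]
i=28 'c': node 8→4 (fail-walked)
i=29 'c': node 4→4 (fail-walked)
i=30 'a': node 4→7 (fail-walked)  → match P3@[30:30]
i=31 'c': node 7→4 (fail-walked)
i=32 'b': node 4→5
i=33 'c': node 5→6  → match P1@[31:33]
i=34 'a': node 6→7 (fail-walked)  → match P3@[34:34]
i=35 'b': node 7→8  → match P2@[34:35]
i=36 'a': node 8→7 (fail-walked)  → match P3@[36:36]
i=37 'b': node 7→8  → match P2@[36:37]
i=38 'b': node 8→2 (fail-walked)
i=39 'b': node 2→2 (fail-walked)
i=40 'a': node 2→3  → match P0@[38:40],P3@[40:40]
i=41 'c': node 3→4 (fail-walked)
i=42 'a': node 4→7 (fail-walked)  → match P3@[42:42]
i=43 'b': node 7→8  → match P2@[42:43]
i=44 'b': node 8→2 (fail-walked)
i=45 'a': node 2→3  → match P0@[43:45],P3@[45:45]
i=46 'c': node 3→4 (fail-walked)
i=47 'b': node 4→5
i=48 'b': node 5→2 (fail-walked)
i=49 'c': node 2→4 (fail-walked)
i=50 'b': node 4→5
i=51 'c': node 5→6  → match P1@[49:51]
i=52 'c': node 6→4 (fail-walked)
i=53 'b': node 4→5
i=54 'c': node 5→6  → match P1@[52:54]
i=55 'c': node 6→4 (fail-walked)
i=56 'a': node 4→7 (fail-walked)  → match P3@[56:56]
i=57 'b': node 7→8  → match P2@[56:57]
i=58 'a': node 8→7 (fail-walked)  → match P3@[58:58]
i=59 'c': node 7→4 (fail-walked)
i=60 'b': node 4→5
i=61 'a': node 5→7 (fail-walked)  → match P3@[61:61]
i=62 'b': node 7→8  → match P2@[61:62]

Result: [[4,1],[6,1],[8,1],[10,3],[13,1],[14,3],[15,2],[20,3],[21,2],[23,0],[23,3],[24,2],[26,3],[27,2],[30,3],[33,1],[34,3],[35,2],[36,3],[37,2],[40,0],[40,3],[42,3],[43,2],[45,0],[45,3],[51,1],[54,1],[56,3],[57,2],[58,3],[61,3],[62,2]]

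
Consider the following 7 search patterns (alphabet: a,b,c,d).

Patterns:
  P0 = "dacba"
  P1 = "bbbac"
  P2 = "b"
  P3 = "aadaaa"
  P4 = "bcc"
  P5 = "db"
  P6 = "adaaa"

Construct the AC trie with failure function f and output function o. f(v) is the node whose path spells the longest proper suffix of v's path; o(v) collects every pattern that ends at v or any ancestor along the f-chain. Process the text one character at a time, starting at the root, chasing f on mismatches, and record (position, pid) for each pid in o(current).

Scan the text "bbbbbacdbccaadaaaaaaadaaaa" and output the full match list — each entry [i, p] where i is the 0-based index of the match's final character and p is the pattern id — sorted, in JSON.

Construct AC machine:
Trie nodes:
  0='ε' goto a→11 b→6 d→1
  1='d' goto a→2 b→19
  2='da' goto c→3
  3='dac' goto b→4
  4='dacb' goto a→5
  5='dacba' goto ·  [P0 ends]
  6='b' goto b→7 c→17  [P2 ends]
  7='bb' goto b→8
  8='bbb' goto a→9
  9='bbba' goto c→10
  10='bbbac' goto ·  [P1 ends]
  11='a' goto a→12 d→20
  12='aa' goto d→13
  13='aad' goto a→14
  14='aada' goto a→15
  15='aadaa' goto a→16
  16='aadaaa' goto ·  [P3 ends]
  17='bc' goto c→18
  18='bcc' goto ·  [P4 ends]
  19='db' goto ·  [P5 ends]
  20='ad' goto a→21
  21='ada' goto a→22
  22='adaa' goto a→23
  23='adaaa' goto ·  [P6 ends]

BFS fail/out derivation:
  fail(1) 'd': from fail(0)=0 chase 'd': 0 ⇒ 0;  out=∅∪out(0)=∅
  fail(6) 'b': from fail(0)=0 chase 'b': 0 ⇒ 0;  out={2}∪out(0)={2}
  fail(11) 'a': from fail(0)=0 chase 'a': 0 ⇒ 0;  out=∅∪out(0)=∅
  fail(2) 'da': from fail(1)=0 chase 'a': 0 ⇒ 11;  out=∅∪out(11)=∅
  fail(7) 'bb': from fail(6)=0 chase 'b': 0 ⇒ 6;  out=∅∪out(6)={2}
  fail(12) 'aa': from fail(11)=0 chase 'a': 0 ⇒ 11;  out=∅∪out(11)=∅
  fail(17) 'bc': from fail(6)=0 chase 'c': 0 ⇒ 0;  out=∅∪out(0)=∅
  fail(19) 'db': from fail(1)=0 chase 'b': 0 ⇒ 6;  out={5}∪out(6)={2,5}
  fail(20) 'ad': from fail(11)=0 chase 'd': 0 ⇒ 1;  out=∅∪out(1)=∅
  fail(3) 'dac': from fail(2)=11 chase 'c': 11→0 ⇒ 0;  out=∅∪out(0)=∅
  fail(8) 'bbb': from fail(7)=6 chase 'b': 6 ⇒ 7;  out=∅∪out(7)={2}
  fail(13) 'aad': from fail(12)=11 chase 'd': 11 ⇒ 20;  out=∅∪out(20)=∅
  fail(18) 'bcc': from fail(17)=0 chase 'c': 0 ⇒ 0;  out={4}∪out(0)={4}
  fail(21) 'ada': from fail(20)=1 chase 'a': 1 ⇒ 2;  out=∅∪out(2)=∅
  fail(4) 'dacb': from fail(3)=0 chase 'b': 0 ⇒ 6;  out=∅∪out(6)={2}
  fail(9) 'bbba': from fail(8)=7 chase 'a': 7→6→0 ⇒ 11;  out=∅∪out(11)=∅
  fail(14) 'aada': from fail(13)=20 chase 'a': 20 ⇒ 21;  out=∅∪out(21)=∅
  fail(22) 'adaa': from fail(21)=2 chase 'a': 2→11 ⇒ 12;  out=∅∪out(12)=∅
  fail(5) 'dacba': from fail(4)=6 chase 'a': 6→0 ⇒ 11;  out={0}∪out(11)={0}
  fail(10) 'bbbac': from fail(9)=11 chase 'c': 11→0 ⇒ 0;  out={1}∪out(0)={1}
  fail(15) 'aadaa': from fail(14)=21 chase 'a': 21 ⇒ 22;  out=∅∪out(22)=∅
  fail(23) 'adaaa': from fail(22)=12 chase 'a': 12→11 ⇒ 12;  out={6}∪out(12)={6}
  fail(16) 'aadaaa': from fail(15)=22 chase 'a': 22 ⇒ 23;  out={3}∪out(23)={3,6}

Scan:
[0] read 'b'  n0⇒n6  ** P2@[0:0]
[1] read 'b'  n6⇒n7  ** P2@[1:1]
[2] read 'b'  n7⇒n8  ** P2@[2:2]
[3] read 'b'  n8⇒n8 (via fail)  ** P2@[3:3]
[4] read 'b'  n8⇒n8 (via fail)  ** P2@[4:4]
[5] read 'a'  n8⇒n9
[6] read 'c'  n9⇒n10  ** P1@[2:6]
[7] read 'd'  n10⇒n1 (via fail)
[8] read 'b'  n1⇒n19  ** P2@[8:8],P5@[7:8]
[9] read 'c'  n19⇒n17 (via fail)
[10] read 'c'  n17⇒n18  ** P4@[8:10]
[11] read 'a'  n18⇒n11 (via fail)
[12] read 'a'  n11⇒n12
[13] read 'd'  n12⇒n13
[14] read 'a'  n13⇒n14
[15] read 'a'  n14⇒n15
[16] read 'a'  n15⇒n16  ** P3@[11:16],P6@[12:16]
[17] read 'a'  n16⇒n12 (via fail)
[18] read 'a'  n12⇒n12 (via fail)
[19] read 'a'  n12⇒n12 (via fail)
[20] read 'a'  n12⇒n12 (via fail)
[21] read 'd'  n12⇒n13
[22] read 'a'  n13⇒n14
[23] read 'a'  n14⇒n15
[24] read 'a'  n15⇒n16  ** P3@[19:24],P6@[20:24]
[25] read 'a'  n16⇒n12 (via fail)

Result: [[0,2],[1,2],[2,2],[3,2],[4,2],[6,1],[8,2],[8,5],[10,4],[16,3],[16,6],[24,3],[24,6]]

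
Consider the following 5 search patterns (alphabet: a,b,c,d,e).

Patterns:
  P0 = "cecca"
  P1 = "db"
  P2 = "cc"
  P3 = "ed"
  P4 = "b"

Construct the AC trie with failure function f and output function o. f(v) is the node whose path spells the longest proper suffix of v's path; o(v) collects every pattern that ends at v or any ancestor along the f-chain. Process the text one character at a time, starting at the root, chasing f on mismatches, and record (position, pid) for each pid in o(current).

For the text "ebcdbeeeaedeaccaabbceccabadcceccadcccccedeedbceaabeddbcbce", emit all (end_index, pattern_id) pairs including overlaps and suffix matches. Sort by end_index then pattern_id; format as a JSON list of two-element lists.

Build automaton:
Trie nodes:
  n0 'ε': b→11 c→1 d→6 e→9
  n1 'c': c→8 e→2
  n2 'ce': c→3
  n3 'cec': c→4
  n4 'cecc': a→5
  n5 'cecca': ·  ←P0
  n6 'd': b→7
  n7 'db': ·  ←P1
  n8 'cc': ·  ←P2
  n9 'e': d→10
  n10 'ed': ·  ←P3
  n11 'b': ·  ←P4

BFS fail/out derivation:
  n1('c'): parent n0 fail=0; on 'c' 0 → fail=0;  out ∅∪∅=∅
  n6('d'): parent n0 fail=0; on 'd' 0 → fail=0;  out ∅∪∅=∅
  n9('e'): parent n0 fail=0; on 'e' 0 → fail=0;  out ∅∪∅=∅
  n11('b'): parent n0 fail=0; on 'b' 0 → fail=0;  out {4}∪∅={4}
  n2('ce'): parent n1 fail=0; on 'e' 0 → fail=9;  out ∅∪∅=∅
  n7('db'): parent n6 fail=0; on 'b' 0 → fail=11;  out {1}∪{4}={1,4}
  n8('cc'): parent n1 fail=0; on 'c' 0 → fail=1;  out {2}∪∅={2}
  n10('ed'): parent n9 fail=0; on 'd' 0 → fail=6;  out {3}∪∅={3}
  n3('cec'): parent n2 fail=9; on 'c' 9→0 → fail=1;  out ∅∪∅=∅
  n4('cecc'): parent n3 fail=1; on 'c' 1 → fail=8;  out ∅∪{2}={2}
  n5('cecca'): parent n4 fail=8; on 'a' 8→1→0 → fail=0;  out {0}∪∅={0}

Scan:
[0] read 'e'  n0⇒n9
[1] read 'b'  n9⇒n11 (fail-walked)  emit P4@[1:1]
[2] read 'c'  n11⇒n1 (fail-walked)
[3] read 'd'  n1⇒n6 (fail-walked)
[4] read 'b'  n6⇒n7  emit P1@[3:4],P4@[4:4]
[5] read 'e'  n7⇒n9 (fail-walked)
[6] read 'e'  n9⇒n9 (fail-walked)
[7] read 'e'  n9⇒n9 (fail-walked)
[8] read 'a'  n9⇒n0 (fail-walked)
[9] read 'e'  n0⇒n9
[10] read 'd'  n9⇒n10  emit P3@[9:10]
[11] read 'e'  n10⇒n9 (fail-walked)
[12] read 'a'  n9⇒n0 (fail-walked)
[13] read 'c'  n0⇒n1
[14] read 'c'  n1⇒n8  emit P2@[13:14]
[15] read 'a'  n8⇒n0 (fail-walked)
[16] read 'a'  n0⇒n0
[17] read 'b'  n0⇒n11  emit P4@[17:17]
[18] read 'b'  n11⇒n11 (fail-walked)  emit P4@[18:18]
[19] read 'c'  n11⇒n1 (fail-walked)
[20] read 'e'  n1⇒n2
[21] read 'c'  n2⇒n3
[22] read 'c'  n3⇒n4  emit P2@[21:22]
[23] read 'a'  n4⇒n5  emit P0@[19:23]
[24] read 'b'  n5⇒n11 (fail-walked)  emit P4@[24:24]
[25] read 'a'  n11⇒n0 (fail-walked)
[26] read 'd'  n0⇒n6
[27] read 'c'  n6⇒n1 (fail-walked)
[28] read 'c'  n1⇒n8  emit P2@[27:28]
[29] read 'e'  n8⇒n2 (fail-walked)
[30] read 'c'  n2⇒n3
[31] read 'c'  n3⇒n4  emit P2@[30:31]
[32] read 'a'  n4⇒n5  emit P0@[28:32]
[33] read 'd'  n5⇒n6 (fail-walked)
[34] read 'c'  n6⇒n1 (fail-walked)
[35] read 'c'  n1⇒n8  emit P2@[34:35]
[36] read 'c'  n8⇒n8 (fail-walked)  emit P2@[35:36]
[37] read 'c'  n8⇒n8 (fail-walked)  emit P2@[36:37]
[38] read 'c'  n8⇒n8 (fail-walked)  emit P2@[37:38]
[39] read 'e'  n8⇒n2 (fail-walked)
[40] read 'd'  n2⇒n10 (fail-walked)  emit P3@[39:40]
[41] read 'e'  n10⇒n9 (fail-walked)
[42] read 'e'  n9⇒n9 (fail-walked)
[43] read 'd'  n9⇒n10  emit P3@[42:43]
[44] read 'b'  n10⇒n7 (fail-walked)  emit P1@[43:44],P4@[44:44]
[45] read 'c'  n7⇒n1 (fail-walked)
[46] read 'e'  n1⇒n2
[47] read 'a'  n2⇒n0 (fail-walked)
[48] read 'a'  n0⇒n0
[49] read 'b'  n0⇒n11  emit P4@[49:49]
[50] read 'e'  n11⇒n9 (fail-walked)
[51] read 'd'  n9⇒n10  emit P3@[50:51]
[52] read 'd'  n10⇒n6 (fail-walked)
[53] read 'b'  n6⇒n7  emit P1@[52:53],P4@[53:53]
[54] read 'c'  n7⇒n1 (fail-walked)
[55] read 'b'  n1⇒n11 (fail-walked)  emit P4@[55:55]
[56] read 'c'  n11⇒n1 (fail-walked)
[57] read 'e'  n1⇒n2

Matches: [[1,4],[4,1],[4,4],[10,3],[14,2],[17,4],[18,4],[22,2],[23,0],[24,4],[28,2],[31,2],[32,0],[35,2],[36,2],[37,2],[38,2],[40,3],[43,3],[44,1],[44,4],[49,4],[51,3],[53,1],[53,4],[55,4]]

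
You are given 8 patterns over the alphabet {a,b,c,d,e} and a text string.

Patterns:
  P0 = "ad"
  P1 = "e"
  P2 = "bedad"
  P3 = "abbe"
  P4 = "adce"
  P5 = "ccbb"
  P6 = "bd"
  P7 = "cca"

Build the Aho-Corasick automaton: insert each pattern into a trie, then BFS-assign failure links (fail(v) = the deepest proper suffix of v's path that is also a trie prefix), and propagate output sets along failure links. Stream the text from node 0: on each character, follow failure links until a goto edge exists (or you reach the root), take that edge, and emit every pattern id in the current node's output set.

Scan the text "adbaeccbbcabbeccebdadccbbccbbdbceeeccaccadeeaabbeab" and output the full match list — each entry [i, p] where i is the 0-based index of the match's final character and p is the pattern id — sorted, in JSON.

Build automaton:
Trie (insert patterns):
  0='ε' goto a→1 b→4 c→14 e→3
  1='a' goto b→9 d→2
  2='ad' goto c→12  ←P0
  3='e' goto ·  ←P1
  4='b' goto d→18 e→5
  5='be' goto d→6
  6='bed' goto a→7
  7='beda' goto d→8
  8='bedad' goto ·  ←P2
  9='ab' goto b→10
  10='abb' goto e→11
  11='abbe' goto ·  ←P3
  12='adc' goto e→13
  13='adce' goto ·  ←P4
  14='c' goto c→15
  15='cc' goto a→19 b→16
  16='ccb' goto b→17
  17='ccbb' goto ·  ←P5
  18='bd' goto ·  ←P6
  19='cca' goto ·  ←P7

BFS fail/out derivation:
  fail(1) 'a': from fail(0)=0 chase 'a': 0 ⇒ 0;  out=∅∪out(0)=∅
  fail(3) 'e': from fail(0)=0 chase 'e': 0 ⇒ 0;  out={1}∪out(0)={1}
  fail(4) 'b': from fail(0)=0 chase 'b': 0 ⇒ 0;  out=∅∪out(0)=∅
  fail(14) 'c': from fail(0)=0 chase 'c': 0 ⇒ 0;  out=∅∪out(0)=∅
  fail(2) 'ad': from fail(1)=0 chase 'd': 0 ⇒ 0;  out={0}∪out(0)={0}
  fail(5) 'be': from fail(4)=0 chase 'e': 0 ⇒ 3;  out=∅∪out(3)={1}
  fail(9) 'ab': from fail(1)=0 chase 'b': 0 ⇒ 4;  out=∅∪out(4)=∅
  fail(15) 'cc': from fail(14)=0 chase 'c': 0 ⇒ 14;  out=∅∪out(14)=∅
  fail(18) 'bd': from fail(4)=0 chase 'd': 0 ⇒ 0;  out={6}∪out(0)={6}
  fail(6) 'bed': from fail(5)=3 chase 'd': 3→0 ⇒ 0;  out=∅∪out(0)=∅
  fail(10) 'abb': from fail(9)=4 chase 'b': 4→0 ⇒ 4;  out=∅∪out(4)=∅
  fail(12) 'adc': from fail(2)=0 chase 'c': 0 ⇒ 14;  out=∅∪out(14)=∅
  fail(16) 'ccb': from fail(15)=14 chase 'b': 14→0 ⇒ 4;  out=∅∪out(4)=∅
  fail(19) 'cca': from fail(15)=14 chase 'a': 14→0 ⇒ 1;  out={7}∪out(1)={7}
  fail(7) 'beda': from fail(6)=0 chase 'a': 0 ⇒ 1;  out=∅∪out(1)=∅
  fail(11) 'abbe': from fail(10)=4 chase 'e': 4 ⇒ 5;  out={3}∪out(5)={1,3}
  fail(13) 'adce': from fail(12)=14 chase 'e': 14→0 ⇒ 3;  out={4}∪out(3)={1,4}
  fail(17) 'ccbb': from fail(16)=4 chase 'b': 4→0 ⇒ 4;  out={5}∪out(4)={5}
  fail(8) 'bedad': from fail(7)=1 chase 'd': 1 ⇒ 2;  out={2}∪out(2)={0,2}

Scan:
pos 0 'a': at 1
pos 1 'd': at 2  emit P0@[0:1]
pos 2 'b': at 4 (fail-walked)
pos 3 'a': at 1 (fail-walked)
pos 4 'e': at 3 (fail-walked)  emit P1@[4:4]
pos 5 'c': at 14 (fail-walked)
pos 6 'c': at 15
pos 7 'b': at 16
pos 8 'b': at 17  emit P5@[5:8]
pos 9 'c': at 14 (fail-walked)
pos 10 'a': at 1 (fail-walked)
pos 11 'b': at 9
pos 12 'b': at 10
pos 13 'e': at 11  emit P1@[13:13],P3@[10:13]
pos 14 'c': at 14 (fail-walked)
pos 15 'c': at 15
pos 16 'e': at 3 (fail-walked)  emit P1@[16:16]
pos 17 'b': at 4 (fail-walked)
pos 18 'd': at 18  emit P6@[17:18]
pos 19 'a': at 1 (fail-walked)
pos 20 'd': at 2  emit P0@[19:20]
pos 21 'c': at 12
pos 22 'c': at 15 (fail-walked)
pos 23 'b': at 16
pos 24 'b': at 17  emit P5@[21:24]
pos 25 'c': at 14 (fail-walked)
pos 26 'c': at 15
pos 27 'b': at 16
pos 28 'b': at 17  emit P5@[25:28]
pos 29 'd': at 18 (fail-walked)  emit P6@[28:29]
pos 30 'b': at 4 (fail-walked)
pos 31 'c': at 14 (fail-walked)
pos 32 'e': at 3 (fail-walked)  emit P1@[32:32]
pos 33 'e': at 3 (fail-walked)  emit P1@[33:33]
pos 34 'e': at 3 (fail-walked)  emit P1@[34:34]
pos 35 'c': at 14 (fail-walked)
pos 36 'c': at 15
pos 37 'a': at 19  emit P7@[35:37]
pos 38 'c': at 14 (fail-walked)
pos 39 'c': at 15
pos 40 'a': at 19  emit P7@[38:40]
pos 41 'd': at 2 (fail-walked)  emit P0@[40:41]
pos 42 'e': at 3 (fail-walked)  emit P1@[42:42]
pos 43 'e': at 3 (fail-walked)  emit P1@[43:43]
pos 44 'a': at 1 (fail-walked)
pos 45 'a': at 1 (fail-walked)
pos 46 'b': at 9
pos 47 'b': at 10
pos 48 'e': at 11  emit P1@[48:48],P3@[45:48]
pos 49 'a': at 1 (fail-walked)
pos 50 'b': at 9

Result: [[1,0],[4,1],[8,5],[13,1],[13,3],[16,1],[18,6],[20,0],[24,5],[28,5],[29,6],[32,1],[33,1],[34,1],[37,7],[40,7],[41,0],[42,1],[43,1],[48,1],[48,3]]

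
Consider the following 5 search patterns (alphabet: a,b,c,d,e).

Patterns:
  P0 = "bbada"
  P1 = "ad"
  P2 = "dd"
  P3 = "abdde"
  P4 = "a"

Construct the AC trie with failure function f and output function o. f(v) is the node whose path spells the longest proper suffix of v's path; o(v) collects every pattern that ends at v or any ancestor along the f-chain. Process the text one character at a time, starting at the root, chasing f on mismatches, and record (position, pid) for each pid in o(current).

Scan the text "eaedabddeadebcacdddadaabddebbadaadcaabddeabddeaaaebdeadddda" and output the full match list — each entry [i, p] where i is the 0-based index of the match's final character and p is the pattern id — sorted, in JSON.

Build:
Trie (insert patterns):
  0='ε' goto a→6 b→1 d→8
  1='b' goto b→2
  2='bb' goto a→3
  3='bba' goto d→4
  4='bbad' goto a→5
  5='bbada' goto ·  [P0 ends]
  6='a' goto b→10 d→7  [P4 ends]
  7='ad' goto ·  [P1 ends]
  8='d' goto d→9
  9='dd' goto ·  [P2 ends]
  10='ab' goto d→11
  11='abd' goto d→12
  12='abdd' goto e→13
  13='abdde' goto ·  [P3 ends]

Failure links (BFS by depth):
  n1('b'): parent n0 fail=0; on 'b' 0 → fail=0;  out ∅∪∅=∅
  n6('a'): parent n0 fail=0; on 'a' 0 → fail=0;  out {4}∪∅={4}
  n8('d'): parent n0 fail=0; on 'd' 0 → fail=0;  out ∅∪∅=∅
  n2('bb'): parent n1 fail=0; on 'b' 0 → fail=1;  out ∅∪∅=∅
  n7('ad'): parent n6 fail=0; on 'd' 0 → fail=8;  out {1}∪∅={1}
  n9('dd'): parent n8 fail=0; on 'd' 0 → fail=8;  out {2}∪∅={2}
  n10('ab'): parent n6 fail=0; on 'b' 0 → fail=1;  out ∅∪∅=∅
  n3('bba'): parent n2 fail=1; on 'a' 1→0 → fail=6;  out ∅∪{4}={4}
  n11('abd'): parent n10 fail=1; on 'd' 1→0 → fail=8;  out ∅∪∅=∅
  n4('bbad'): parent n3 fail=6; on 'd' 6 → fail=7;  out ∅∪{1}={1}
  n12('abdd'): parent n11 fail=8; on 'd' 8 → fail=9;  out ∅∪{2}={2}
  n5('bbada'): parent n4 fail=7; on 'a' 7→8→0 → fail=6;  out {0}∪{4}={0,4}
  n13('abdde'): parent n12 fail=9; on 'e' 9→8→0 → fail=0;  out {3}∪∅={3}

Scan:
[0] read 'e'  n0⇒n0
[1] read 'a'  n0⇒n6  ** P4@[1:1]
[2] read 'e'  n6⇒n0 (fail-walked)
[3] read 'd'  n0⇒n8
[4] read 'a'  n8⇒n6 (fail-walked)  ** P4@[4:4]
[5] read 'b'  n6⇒n10
[6] read 'd'  n10⇒n11
[7] read 'd'  n11⇒n12  ** P2@[6:7]
[8] read 'e'  n12⇒n13  ** P3@[4:8]
[9] read 'a'  n13⇒n6 (fail-walked)  ** P4@[9:9]
[10] read 'd'  n6⇒n7  ** P1@[9:10]
[11] read 'e'  n7⇒n0 (fail-walked)
[12] read 'b'  n0⇒n1
[13] read 'c'  n1⇒n0 (fail-walked)
[14] read 'a'  n0⇒n6  ** P4@[14:14]
[15] read 'c'  n6⇒n0 (fail-walked)
[16] read 'd'  n0⇒n8
[17] read 'd'  n8⇒n9  ** P2@[16:17]
[18] read 'd'  n9⇒n9 (fail-walked)  ** P2@[17:18]
[19] read 'a'  n9⇒n6 (fail-walked)  ** P4@[19:19]
[20] read 'd'  n6⇒n7  ** P1@[19:20]
[21] read 'a'  n7⇒n6 (fail-walked)  ** P4@[21:21]
[22] read 'a'  n6⇒n6 (fail-walked)  ** P4@[22:22]
[23] read 'b'  n6⇒n10
[24] read 'd'  n10⇒n11
[25] read 'd'  n11⇒n12  ** P2@[24:25]
[26] read 'e'  n12⇒n13  ** P3@[22:26]
[27] read 'b'  n13⇒n1 (fail-walked)
[28] read 'b'  n1⇒n2
[29] read 'a'  n2⇒n3  ** P4@[29:29]
[30] read 'd'  n3⇒n4  ** P1@[29:30]
[31] read 'a'  n4⇒n5  ** P0@[27:31],P4@[31:31]
[32] read 'a'  n5⇒n6 (fail-walked)  ** P4@[32:32]
[33] read 'd'  n6⇒n7  ** P1@[32:33]
[34] read 'c'  n7⇒n0 (fail-walked)
[35] read 'a'  n0⇒n6  ** P4@[35:35]
[36] read 'a'  n6⇒n6 (fail-walked)  ** P4@[36:36]
[37] read 'b'  n6⇒n10
[38] read 'd'  n10⇒n11
[39] read 'd'  n11⇒n12  ** P2@[38:39]
[40] read 'e'  n12⇒n13  ** P3@[36:40]
[41] read 'a'  n13⇒n6 (fail-walked)  ** P4@[41:41]
[42] read 'b'  n6⇒n10
[43] read 'd'  n10⇒n11
[44] read 'd'  n11⇒n12  ** P2@[43:44]
[45] read 'e'  n12⇒n13  ** P3@[41:45]
[46] read 'a'  n13⇒n6 (fail-walked)  ** P4@[46:46]
[47] read 'a'  n6⇒n6 (fail-walked)  ** P4@[47:47]
[48] read 'a'  n6⇒n6 (fail-walked)  ** P4@[48:48]
[49] read 'e'  n6⇒n0 (fail-walked)
[50] read 'b'  n0⇒n1
[51] read 'd'  n1⇒n8 (fail-walked)
[52] read 'e'  n8⇒n0 (fail-walked)
[53] read 'a'  n0⇒n6  ** P4@[53:53]
[54] read 'd'  n6⇒n7  ** P1@[53:54]
[55] read 'd'  n7⇒n9 (fail-walked)  ** P2@[54:55]
[56] read 'd'  n9⇒n9 (fail-walked)  ** P2@[55:56]
[57] read 'd'  n9⇒n9 (fail-walked)  ** P2@[56:57]
[58] read 'a'  n9⇒n6 (fail-walked)  ** P4@[58:58]

Result: [[1,4],[4,4],[7,2],[8,3],[9,4],[10,1],[14,4],[17,2],[18,2],[19,4],[20,1],[21,4],[22,4],[25,2],[26,3],[29,4],[30,1],[31,0],[31,4],[32,4],[33,1],[35,4],[36,4],[39,2],[40,3],[41,4],[44,2],[45,3],[46,4],[47,4],[48,4],[53,4],[54,1],[55,2],[56,2],[57,2],[58,4]]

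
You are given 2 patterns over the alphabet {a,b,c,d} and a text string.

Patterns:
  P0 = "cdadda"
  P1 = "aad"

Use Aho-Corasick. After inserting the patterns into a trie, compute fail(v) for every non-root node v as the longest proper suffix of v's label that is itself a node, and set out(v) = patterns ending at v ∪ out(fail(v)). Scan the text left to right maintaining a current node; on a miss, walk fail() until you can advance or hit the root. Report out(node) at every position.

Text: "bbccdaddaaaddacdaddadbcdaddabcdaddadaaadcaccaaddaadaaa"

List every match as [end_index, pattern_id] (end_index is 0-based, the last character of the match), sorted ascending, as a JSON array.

Construct AC machine:
Trie (insert patterns):
  0='ε' goto a→7 c→1
  1='c' goto d→2
  2='cd' goto a→3
  3='cda' goto d→4
  4='cdad' goto d→5
  5='cdadd' goto a→6
  6='cdadda' goto ·  [P0 ends]
  7='a' goto a→8
  8='aa' goto d→9
  9='aad' goto ·  [P1 ends]

BFS fail/out derivation:
  fail(1) 'c': from fail(0)=0 chase 'c': 0 ⇒ 0;  out=∅∪out(0)=∅
  fail(7) 'a': from fail(0)=0 chase 'a': 0 ⇒ 0;  out=∅∪out(0)=∅
  fail(2) 'cd': from fail(1)=0 chase 'd': 0 ⇒ 0;  out=∅∪out(0)=∅
  fail(8) 'aa': from fail(7)=0 chase 'a': 0 ⇒ 7;  out=∅∪out(7)=∅
  fail(3) 'cda': from fail(2)=0 chase 'a': 0 ⇒ 7;  out=∅∪out(7)=∅
  fail(9) 'aad': from fail(8)=7 chase 'd': 7→0 ⇒ 0;  out={1}∪out(0)={1}
  fail(4) 'cdad': from fail(3)=7 chase 'd': 7→0 ⇒ 0;  out=∅∪out(0)=∅
  fail(5) 'cdadd': from fail(4)=0 chase 'd': 0 ⇒ 0;  out=∅∪out(0)=∅
  fail(6) 'cdadda': from fail(5)=0 chase 'a': 0 ⇒ 7;  out={0}∪out(7)={0}

Text stream:
pos 0 'b': at 0
pos 1 'b': at 0
pos 2 'c': at 1
pos 3 'c': at 1 ·f
pos 4 'd': at 2
pos 5 'a': at 3
pos 6 'd': at 4
pos 7 'd': at 5
pos 8 'a': at 6  emit P0@[3:8]
pos 9 'a': at 8 ·f
pos 10 'a': at 8 ·f
pos 11 'd': at 9  emit P1@[9:11]
pos 12 'd': at 0 ·f
pos 13 'a': at 7
pos 14 'c': at 1 ·f
pos 15 'd': at 2
pos 16 'a': at 3
pos 17 'd': at 4
pos 18 'd': at 5
pos 19 'a': at 6  emit P0@[14:19]
pos 20 'd': at 0 ·f
pos 21 'b': at 0
pos 22 'c': at 1
pos 23 'd': at 2
pos 24 'a': at 3
pos 25 'd': at 4
pos 26 'd': at 5
pos 27 'a': at 6  emit P0@[22:27]
pos 28 'b': at 0 ·f
pos 29 'c': at 1
pos 30 'd': at 2
pos 31 'a': at 3
pos 32 'd': at 4
pos 33 'd': at 5
pos 34 'a': at 6  emit P0@[29:34]
pos 35 'd': at 0 ·f
pos 36 'a': at 7
pos 37 'a': at 8
pos 38 'a': at 8 ·f
pos 39 'd': at 9  emit P1@[37:39]
pos 40 'c': at 1 ·f
pos 41 'a': at 7 ·f
pos 42 'c': at 1 ·f
pos 43 'c': at 1 ·f
pos 44 'a': at 7 ·f
pos 45 'a': at 8
pos 46 'd': at 9  emit P1@[44:46]
pos 47 'd': at 0 ·f
pos 48 'a': at 7
pos 49 'a': at 8
pos 50 'd': at 9  emit P1@[48:50]
pos 51 'a': at 7 ·f
pos 52 'a': at 8
pos 53 'a': at 8 ·f

Matches: [[8,0],[11,1],[19,0],[27,0],[34,0],[39,1],[46,1],[50,1]]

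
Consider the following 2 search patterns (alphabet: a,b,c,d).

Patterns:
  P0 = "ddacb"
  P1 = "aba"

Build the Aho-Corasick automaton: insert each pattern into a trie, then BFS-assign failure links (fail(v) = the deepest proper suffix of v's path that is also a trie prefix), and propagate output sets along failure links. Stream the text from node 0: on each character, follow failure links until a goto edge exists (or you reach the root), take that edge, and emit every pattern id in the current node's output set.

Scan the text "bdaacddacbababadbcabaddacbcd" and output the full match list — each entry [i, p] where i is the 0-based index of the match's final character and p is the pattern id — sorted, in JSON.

Build automaton:
Trie (insert patterns):
  0='ε' goto a→6 d→1
  1='d' goto d→2
  2='dd' goto a→3
  3='dda' goto c→4
  4='ddac' goto b→5
  5='ddacb' goto ·  ←P0
  6='a' goto b→7
  7='ab' goto a→8
  8='aba' goto ·  ←P1

BFS fail/out derivation:
  n1('d'): parent n0 fail=0; on 'd' 0 → fail=0;  out ∅∪∅=∅
  n6('a'): parent n0 fail=0; on 'a' 0 → fail=0;  out ∅∪∅=∅
  n2('dd'): parent n1 fail=0; on 'd' 0 → fail=1;  out ∅∪∅=∅
  n7('ab'): parent n6 fail=0; on 'b' 0 → fail=0;  out ∅∪∅=∅
  n3('dda'): parent n2 fail=1; on 'a' 1→0 → fail=6;  out ∅∪∅=∅
  n8('aba'): parent n7 fail=0; on 'a' 0 → fail=6;  out {1}∪∅={1}
  n4('ddac'): parent n3 fail=6; on 'c' 6→0 → fail=0;  out ∅∪∅=∅
  n5('ddacb'): parent n4 fail=0; on 'b' 0 → fail=0;  out {0}∪∅={0}

Scan:
i=0 'b': node 0→0
i=1 'd': node 0→1
i=2 'a': node 1→6 ·f
i=3 'a': node 6→6 ·f
i=4 'c': node 6→0 ·f
i=5 'd': node 0→1
i=6 'd': node 1→2
i=7 'a': node 2→3
i=8 'c': node 3→4
i=9 'b': node 4→5  emit P0@[5:9]
i=10 'a': node 5→6 ·f
i=11 'b': node 6→7
i=12 'a': node 7→8  emit P1@[10:12]
i=13 'b': node 8→7 ·f
i=14 'a': node 7→8  emit P1@[12:14]
i=15 'd': node 8→1 ·f
i=16 'b': node 1→0 ·f
i=17 'c': node 0→0
i=18 'a': node 0→6
i=19 'b': node 6→7
i=20 'a': node 7→8  emit P1@[18:20]
i=21 'd': node 8→1 ·f
i=22 'd': node 1→2
i=23 'a': node 2→3
i=24 'c': node 3→4
i=25 'b': node 4→5  emit P0@[21:25]
i=26 'c': node 5→0 ·f
i=27 'd': node 0→1

All matches (sorted): [[9,0],[12,1],[14,1],[20,1],[25,0]]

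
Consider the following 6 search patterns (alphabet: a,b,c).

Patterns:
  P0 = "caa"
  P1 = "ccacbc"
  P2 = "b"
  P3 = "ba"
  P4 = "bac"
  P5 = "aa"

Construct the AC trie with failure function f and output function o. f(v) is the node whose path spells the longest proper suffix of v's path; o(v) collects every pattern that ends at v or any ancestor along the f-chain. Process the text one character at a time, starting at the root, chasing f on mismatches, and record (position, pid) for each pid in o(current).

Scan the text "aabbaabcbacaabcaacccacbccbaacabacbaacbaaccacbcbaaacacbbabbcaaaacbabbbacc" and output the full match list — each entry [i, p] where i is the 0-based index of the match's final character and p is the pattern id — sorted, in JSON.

Build automaton:
Trie (insert patterns):
  n0 'ε': a→12 b→9 c→1
  n1 'c': a→2 c→4
  n2 'ca': a→3
  n3 'caa': ·  ←P0
  n4 'cc': a→5
  n5 'cca': c→6
  n6 'ccac': b→7
  n7 'ccacb': c→8
  n8 'ccacbc': ·  ←P1
  n9 'b': a→10  ←P2
  n10 'ba': c→11  ←P3
  n11 'bac': ·  ←P4
  n12 'a': a→13
  n13 'aa': ·  ←P5

BFS fail/out derivation:
  n1('c'): parent n0 fail=0; on 'c' 0 → fail=0;  out ∅∪∅=∅
  n9('b'): parent n0 fail=0; on 'b' 0 → fail=0;  out {2}∪∅={2}
  n12('a'): parent n0 fail=0; on 'a' 0 → fail=0;  out ∅∪∅=∅
  n2('ca'): parent n1 fail=0; on 'a' 0 → fail=12;  out ∅∪∅=∅
  n4('cc'): parent n1 fail=0; on 'c' 0 → fail=1;  out ∅∪∅=∅
  n10('ba'): parent n9 fail=0; on 'a' 0 → fail=12;  out {3}∪∅={3}
  n13('aa'): parent n12 fail=0; on 'a' 0 → fail=12;  out {5}∪∅={5}
  n3('caa'): parent n2 fail=12; on 'a' 12 → fail=13;  out {0}∪{5}={0,5}
  n5('cca'): parent n4 fail=1; on 'a' 1 → fail=2;  out ∅∪∅=∅
  n11('bac'): parent n10 fail=12; on 'c' 12→0 → fail=1;  out {4}∪∅={4}
  n6('ccac'): parent n5 fail=2; on 'c' 2→12→0 → fail=1;  out ∅∪∅=∅
  n7('ccacb'): parent n6 fail=1; on 'b' 1→0 → fail=9;  out ∅∪{2}={2}
  n8('ccacbc'): parent n7 fail=9; on 'c' 9→0 → fail=1;  out {1}∪∅={1}

Run:
i=0 'a': node 0→12
i=1 'a': node 12→13  ** P5@[0:1]
i=2 'b': node 13→9 (via fail)  ** P2@[2:2]
i=3 'b': node 9→9 (via fail)  ** P2@[3:3]
i=4 'a': node 9→10  ** P3@[3:4]
i=5 'a': node 10→13 (via fail)  ** P5@[4:5]
i=6 'b': node 13→9 (via fail)  ** P2@[6:6]
i=7 'c': node 9→1 (via fail)
i=8 'b': node 1→9 (via fail)  ** P2@[8:8]
i=9 'a': node 9→10  ** P3@[8:9]
i=10 'c': node 10→11  ** P4@[8:10]
i=11 'a': node 11→2 (via fail)
i=12 'a': node 2→3  ** P0@[10:12],P5@[11:12]
i=13 'b': node 3→9 (via fail)  ** P2@[13:13]
i=14 'c': node 9→1 (via fail)
i=15 'a': node 1→2
i=16 'a': node 2→3  ** P0@[14:16],P5@[15:16]
i=17 'c': node 3→1 (via fail)
i=18 'c': node 1→4
i=19 'c': node 4→4 (via fail)
i=20 'a': node 4→5
i=21 'c': node 5→6
i=22 'b': node 6→7  ** P2@[22:22]
i=23 'c': node 7→8  ** P1@[18:23]
i=24 'c': node 8→4 (via fail)
i=25 'b': node 4→9 (via fail)  ** P2@[25:25]
i=26 'a': node 9→10  ** P3@[25:26]
i=27 'a': node 10→13 (via fail)  ** P5@[26:27]
i=28 'c': node 13→1 (via fail)
i=29 'a': node 1→2
i=30 'b': node 2→9 (via fail)  ** P2@[30:30]
i=31 'a': node 9→10  ** P3@[30:31]
i=32 'c': node 10→11  ** P4@[30:32]
i=33 'b': node 11→9 (via fail)  ** P2@[33:33]
i=34 'a': node 9→10  ** P3@[33:34]
i=35 'a': node 10→13 (via fail)  ** P5@[34:35]
i=36 'c': node 13→1 (via fail)
i=37 'b': node 1→9 (via fail)  ** P2@[37:37]
i=38 'a': node 9→10  ** P3@[37:38]
i=39 'a': node 10→13 (via fail)  ** P5@[38:39]
i=40 'c': node 13→1 (via fail)
i=41 'c': node 1→4
i=42 'a': node 4→5
i=43 'c': node 5→6
i=44 'b': node 6→7  ** P2@[44:44]
i=45 'c': node 7→8  ** P1@[40:45]
i=46 'b': node 8→9 (via fail)  ** P2@[46:46]
i=47 'a': node 9→10  ** P3@[46:47]
i=48 'a': node 10→13 (via fail)  ** P5@[47:48]
i=49 'a': node 13→13 (via fail)  ** P5@[48:49]
i=50 'c': node 13→1 (via fail)
i=51 'a': node 1→2
i=52 'c': node 2→1 (via fail)
i=53 'b': node 1→9 (via fail)  ** P2@[53:53]
i=54 'b': node 9→9 (via fail)  ** P2@[54:54]
i=55 'a': node 9→10  ** P3@[54:55]
i=56 'b': node 10→9 (via fail)  ** P2@[56:56]
i=57 'b': node 9→9 (via fail)  ** P2@[57:57]
i=58 'c': node 9→1 (via fail)
i=59 'a': node 1→2
i=60 'a': node 2→3  ** P0@[58:60],P5@[59:60]
i=61 'a': node 3→13 (via fail)  ** P5@[60:61]
i=62 'a': node 13→13 (via fail)  ** P5@[61:62]
i=63 'c': node 13→1 (via fail)
i=64 'b': node 1→9 (via fail)  ** P2@[64:64]
i=65 'a': node 9→10  ** P3@[64:65]
i=66 'b': node 10→9 (via fail)  ** P2@[66:66]
i=67 'b': node 9→9 (via fail)  ** P2@[67:67]
i=68 'b': node 9→9 (via fail)  ** P2@[68:68]
i=69 'a': node 9→10  ** P3@[68:69]
i=70 'c': node 10→11  ** P4@[68:70]
i=71 'c': node 11→4 (via fail)

All matches (sorted): [[1,5],[2,2],[3,2],[4,3],[5,5],[6,2],[8,2],[9,3],[10,4],[12,0],[12,5],[13,2],[16,0],[16,5],[22,2],[23,1],[25,2],[26,3],[27,5],[30,2],[31,3],[32,4],[33,2],[34,3],[35,5],[37,2],[38,3],[39,5],[44,2],[45,1],[46,2],[47,3],[48,5],[49,5],[53,2],[54,2],[55,3],[56,2],[57,2],[60,0],[60,5],[61,5],[62,5],[64,2],[65,3],[66,2],[67,2],[68,2],[69,3],[70,4]]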